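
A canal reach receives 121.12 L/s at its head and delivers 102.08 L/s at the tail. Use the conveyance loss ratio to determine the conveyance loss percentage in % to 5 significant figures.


Approach: apply the conveyance loss ratio, loss% = ((Q_head - Q_tail)/Q_head)*100.
loss = ((121.12 - 102.08)/121.12)*100 = 15.720 %
Therefore the conveyance loss percentage = 15.720 %.


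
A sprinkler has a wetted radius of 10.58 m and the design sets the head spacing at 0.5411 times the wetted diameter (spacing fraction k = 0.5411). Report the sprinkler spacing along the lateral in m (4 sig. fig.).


Approach: apply the sprinkler spacing rule (spacing as a fraction of wetted diameter), S = k*(2*R).
S = 0.5411 * (2 * 10.58) = 11.45 m
Therefore the sprinkler spacing along the lateral = 11.45 m.


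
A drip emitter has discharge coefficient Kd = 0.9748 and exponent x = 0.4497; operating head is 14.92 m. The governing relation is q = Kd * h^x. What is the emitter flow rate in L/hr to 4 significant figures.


q = 0.9748 * 14.92^0.4497 = 3.287 L/hr
Therefore the emitter flow rate = 3.287 L/hr.


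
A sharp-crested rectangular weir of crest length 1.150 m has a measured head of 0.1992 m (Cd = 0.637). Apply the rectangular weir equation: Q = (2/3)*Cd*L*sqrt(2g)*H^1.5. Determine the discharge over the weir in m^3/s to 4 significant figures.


Q = (2/3)*0.637*1.150*sqrt(2*9.81)*0.1992^1.5 = 0.1923 m^3/s
Therefore the discharge over the weir = 0.1923 m^3/s.


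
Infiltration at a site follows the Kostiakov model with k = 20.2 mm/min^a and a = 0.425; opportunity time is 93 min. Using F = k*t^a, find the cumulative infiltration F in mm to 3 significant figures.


F = 20.2 * 93^0.425 = 139 mm
Therefore the cumulative infiltration F = 139 mm.


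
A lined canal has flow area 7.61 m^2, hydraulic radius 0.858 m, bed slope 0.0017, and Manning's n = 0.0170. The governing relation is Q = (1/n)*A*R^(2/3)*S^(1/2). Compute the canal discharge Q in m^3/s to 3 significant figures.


Q = (1/0.0170) * 7.61 * 0.858^(2/3) * 0.0017^(1/2) = 16.7 m^3/s
Therefore the canal discharge Q = 16.7 m^3/s.


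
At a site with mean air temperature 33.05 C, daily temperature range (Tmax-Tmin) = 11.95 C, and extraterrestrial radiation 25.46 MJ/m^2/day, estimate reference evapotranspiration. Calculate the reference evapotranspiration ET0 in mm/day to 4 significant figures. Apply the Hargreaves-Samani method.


Approach: apply the Hargreaves-Samani method, ET0 = 0.0023*(Tmean+17.8)*sqrt(Tmax-Tmin)*0.408*Ra.
ET0 = 0.0023*(33.05+17.8)*sqrt(11.95)*0.408*25.46 = 4.200 mm/day
Therefore the reference evapotranspiration ET0 = 4.200 mm/day.


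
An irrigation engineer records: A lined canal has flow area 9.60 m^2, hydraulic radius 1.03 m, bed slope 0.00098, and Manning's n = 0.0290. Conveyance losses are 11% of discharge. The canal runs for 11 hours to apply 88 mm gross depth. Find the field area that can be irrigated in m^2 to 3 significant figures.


Approach: apply Manning's equation with a conveyance and depth budget, Q = (1/n)*A*R^(2/3)*S^(1/2); Q_field = Q*(1-loss); Area = Q_field*t/(d/1000).
Step 1 — canal discharge (Manning's equation):
  Q = (1/0.0290) * 9.60 * 1.03^(2/3) * 0.00098^(1/2) = 10.569 m^3/s
Step 2 — delivered flow: Q_field = 10.569*(1 - 11/100) = 9.4066 m^3/s
Step 3 — volume delivered: V = 9.4066 * 11*3600 = 372500 m^3
Step 4 — area served: A = V / (depth/1000) = 372500 / 0.088 = 4230000 m^2
Therefore the field area that can be irrigated = 4230000 m^2.


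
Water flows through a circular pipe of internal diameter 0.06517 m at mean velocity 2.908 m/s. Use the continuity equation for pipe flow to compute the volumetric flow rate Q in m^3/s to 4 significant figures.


Approach: apply the continuity equation for pipe flow, Q = A * v with A = pi*(D/2)^2.
A = pi*(0.06517/2)^2 = 0.00333569 m^2
Q = 0.00333569 * 2.908 = 0.009700 m^3/s
Therefore the volumetric flow rate Q = 0.009700 m^3/s.


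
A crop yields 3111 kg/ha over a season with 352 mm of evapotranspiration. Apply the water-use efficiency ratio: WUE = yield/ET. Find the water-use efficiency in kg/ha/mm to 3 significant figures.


WUE = 3111 / 352 = 8.84 kg/ha/mm
Therefore the water-use efficiency = 8.84 kg/ha/mm.


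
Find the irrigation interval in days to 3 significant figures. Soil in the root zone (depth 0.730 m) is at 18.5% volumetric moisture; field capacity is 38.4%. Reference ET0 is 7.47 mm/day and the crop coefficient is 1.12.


Approach: apply soil-water budget scheduling, SMD = (FC-theta)/100*depth*1000; ETc = ET0*Kc; interval = SMD/ETc.
Step 1 — soil moisture deficit:
  SMD = (38.4 - 18.5)/100 * 0.730 * 1000 = 145.27 mm
Step 2 — daily crop ET (ETc = ET0*Kc):
  ETc = 7.47 * 1.12 = 8.3664 mm/day
Step 3 — irrigation interval (SMD/ETc):
  interval = 145.27 / 8.3664 = 17.4 days
Therefore the irrigation interval = 17.4 days.


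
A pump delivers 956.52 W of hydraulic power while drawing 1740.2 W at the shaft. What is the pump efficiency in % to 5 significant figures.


Approach: apply the efficiency ratio, eta = (P_out/P_in)*100.
eta = (956.52 / 1740.2) * 100 = 54.966 %
Therefore the pump efficiency = 54.966 %.


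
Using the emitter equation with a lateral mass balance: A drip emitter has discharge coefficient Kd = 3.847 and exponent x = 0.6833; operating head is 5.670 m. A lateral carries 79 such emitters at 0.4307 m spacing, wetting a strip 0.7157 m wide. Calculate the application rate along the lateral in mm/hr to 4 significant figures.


Approach: apply the emitter equation with a lateral mass balance, q = Kd*h^x; Q = n*q; rate = Q/(n*spacing*width).
Step 1 — single emitter flow (q = Kd*h^x):
  q = 3.847 * 5.670^0.6833 = 12.5906 L/hr
Step 2 — total lateral flow: Q = 79 * 12.5906 = 994.655 L/hr
Step 3 — wetted area: A = 79 * 0.4307 * 0.7157 = 24.3519 m^2
Step 4 — application rate: Q/A = 994.655/24.3519 = 40.85 mm/hr
Therefore the application rate along the lateral = 40.85 mm/hr.


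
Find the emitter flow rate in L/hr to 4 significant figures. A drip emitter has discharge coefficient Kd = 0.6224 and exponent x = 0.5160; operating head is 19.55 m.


Approach: apply the emitter characteristic equation, q = Kd * h^x.
q = 0.6224 * 19.55^0.5160 = 2.886 L/hr
Therefore the emitter flow rate = 2.886 L/hr.


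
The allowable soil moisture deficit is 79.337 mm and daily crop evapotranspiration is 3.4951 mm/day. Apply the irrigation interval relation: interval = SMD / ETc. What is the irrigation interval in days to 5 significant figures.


interval = 79.337 / 3.4951 = 22.699 days
Therefore the irrigation interval = 22.699 days.


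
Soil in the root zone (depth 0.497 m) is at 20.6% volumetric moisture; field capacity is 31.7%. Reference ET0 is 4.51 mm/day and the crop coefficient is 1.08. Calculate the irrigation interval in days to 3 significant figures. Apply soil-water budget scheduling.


Approach: apply soil-water budget scheduling, SMD = (FC-theta)/100*depth*1000; ETc = ET0*Kc; interval = SMD/ETc.
Step 1 — soil moisture deficit:
  SMD = (31.7 - 20.6)/100 * 0.497 * 1000 = 55.167 mm
Step 2 — daily crop ET (ETc = ET0*Kc):
  ETc = 4.51 * 1.08 = 4.8708 mm/day
Step 3 — irrigation interval (SMD/ETc):
  interval = 55.167 / 4.8708 = 11.3 days
Therefore the irrigation interval = 11.3 days.


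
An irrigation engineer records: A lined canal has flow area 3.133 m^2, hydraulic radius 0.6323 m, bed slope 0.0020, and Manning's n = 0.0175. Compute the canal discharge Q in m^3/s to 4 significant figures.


Approach: apply Manning's equation, Q = (1/n)*A*R^(2/3)*S^(1/2).
Q = (1/0.0175) * 3.133 * 0.6323^(2/3) * 0.0020^(1/2) = 5.898 m^3/s
Therefore the canal discharge Q = 5.898 m^3/s.


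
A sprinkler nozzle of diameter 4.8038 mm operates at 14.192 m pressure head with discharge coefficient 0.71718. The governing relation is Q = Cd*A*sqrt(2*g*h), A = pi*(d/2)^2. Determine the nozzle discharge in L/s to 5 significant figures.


A = pi*(4.8038e-3/2)^2 = 1.812424e-05 m^2
Q = 0.71718 * 1.812424e-05 * sqrt(2*9.81*14.192) * 1000 = 0.21690 L/s
Therefore the nozzle discharge = 0.21690 L/s.


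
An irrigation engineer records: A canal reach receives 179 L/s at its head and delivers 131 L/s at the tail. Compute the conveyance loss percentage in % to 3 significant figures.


Approach: apply the conveyance loss ratio, loss% = ((Q_head - Q_tail)/Q_head)*100.
loss = ((179 - 131)/179)*100 = 26.8 %
Therefore the conveyance loss percentage = 26.8 %.


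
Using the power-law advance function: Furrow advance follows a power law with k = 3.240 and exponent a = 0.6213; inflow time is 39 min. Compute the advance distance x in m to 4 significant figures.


Approach: apply the power-law advance function, x = k*t^a.
x = 3.240 * 39^0.6213 = 31.56 m
Therefore the advance distance x = 31.56 m.


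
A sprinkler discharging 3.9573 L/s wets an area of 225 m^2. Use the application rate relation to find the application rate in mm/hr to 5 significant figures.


Approach: apply the application rate relation, rate = (Q/A)*3600.
rate = (3.9573 / 225) * 3600 = 63.317 mm/hr
Therefore the application rate = 63.317 mm/hr.


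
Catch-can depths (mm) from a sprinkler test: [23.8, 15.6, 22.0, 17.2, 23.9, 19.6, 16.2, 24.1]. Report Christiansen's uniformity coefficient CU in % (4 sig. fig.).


Approach: apply Christiansen's uniformity coefficient, CU = (1 - mean_abs_deviation/mean)*100.
mean = 20.3000 mm
mean |d_i - mean| = 3.15000 mm
CU = (1 - 3.15000/20.3000)*100 = 84.48 %
Therefore Christiansen's uniformity coefficient CU = 84.48 %.


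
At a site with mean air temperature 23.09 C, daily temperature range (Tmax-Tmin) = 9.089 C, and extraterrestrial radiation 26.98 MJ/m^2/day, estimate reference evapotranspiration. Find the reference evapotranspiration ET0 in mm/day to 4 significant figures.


Approach: apply the Hargreaves-Samani method, ET0 = 0.0023*(Tmean+17.8)*sqrt(Tmax-Tmin)*0.408*Ra.
ET0 = 0.0023*(23.09+17.8)*sqrt(9.089)*0.408*26.98 = 3.121 mm/day
Therefore the reference evapotranspiration ET0 = 3.121 mm/day.


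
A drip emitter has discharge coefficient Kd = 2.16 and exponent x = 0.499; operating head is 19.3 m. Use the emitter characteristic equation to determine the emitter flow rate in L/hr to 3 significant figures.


Approach: apply the emitter characteristic equation, q = Kd * h^x.
q = 2.16 * 19.3^0.499 = 9.46 L/hr
Therefore the emitter flow rate = 9.46 L/hr.


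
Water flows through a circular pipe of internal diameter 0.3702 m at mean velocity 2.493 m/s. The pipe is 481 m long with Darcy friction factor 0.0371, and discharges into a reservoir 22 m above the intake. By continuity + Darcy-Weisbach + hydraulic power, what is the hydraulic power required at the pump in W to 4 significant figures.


Approach: apply continuity + Darcy-Weisbach + hydraulic power, Q = A*v; hf = f*(L/D)*(v^2/(2g)); H = static + hf; P = rho*g*Q*H.
Step 1 — flow rate (continuity, Q = A*v):
  A = pi*(0.3702/2)^2 = 0.107637 m^2
  Q = 0.107637 * 2.493 = 0.268340 m^3/s
Step 2 — friction head loss (Darcy-Weisbach):
  hf = 0.0371 * (481/0.3702) * (2.493^2 / (2*9.81))
  hf = 15.2696 m
Step 3 — total head: H = 22 + 15.2696 = 37.2696 m
Step 4 — hydraulic power (P = rho*g*Q*H):
  P = 1000 * 9.81 * 0.268340 * 37.2696 = 98110 W
Therefore the hydraulic power required at the pump = 98110 W.


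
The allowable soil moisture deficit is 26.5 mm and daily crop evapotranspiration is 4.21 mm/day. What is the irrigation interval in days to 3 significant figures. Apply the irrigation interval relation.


Approach: apply the irrigation interval relation, interval = SMD / ETc.
interval = 26.5 / 4.21 = 6.29 days
Therefore the irrigation interval = 6.29 days.


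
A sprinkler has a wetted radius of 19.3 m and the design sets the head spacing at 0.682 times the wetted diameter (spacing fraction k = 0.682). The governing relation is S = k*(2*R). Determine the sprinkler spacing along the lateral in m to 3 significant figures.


S = 0.682 * (2 * 19.3) = 26.3 m
Therefore the sprinkler spacing along the lateral = 26.3 m.


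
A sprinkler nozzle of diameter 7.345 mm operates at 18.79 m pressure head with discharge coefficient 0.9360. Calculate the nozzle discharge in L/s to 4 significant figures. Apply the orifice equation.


Approach: apply the orifice equation, Q = Cd*A*sqrt(2*g*h), A = pi*(d/2)^2.
A = pi*(7.345e-3/2)^2 = 4.23715e-05 m^2
Q = 0.9360 * 4.23715e-05 * sqrt(2*9.81*18.79) * 1000 = 0.7615 L/s
Therefore the nozzle discharge = 0.7615 L/s.


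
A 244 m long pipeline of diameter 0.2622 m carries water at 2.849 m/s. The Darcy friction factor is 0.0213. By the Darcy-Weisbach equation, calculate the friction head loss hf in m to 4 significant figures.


Approach: apply the Darcy-Weisbach equation, hf = f*(L/D)*(v^2/(2g)).
hf = 0.0213 * (244/0.2622) * (2.849^2 / (2*9.81))
hf = 8.200 m
Therefore the friction head loss hf = 8.200 m.


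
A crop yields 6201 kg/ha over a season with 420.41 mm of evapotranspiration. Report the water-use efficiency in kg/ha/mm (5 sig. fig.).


Approach: apply the water-use efficiency ratio, WUE = yield/ET.
WUE = 6201 / 420.41 = 14.750 kg/ha/mm
Therefore the water-use efficiency = 14.750 kg/ha/mm.


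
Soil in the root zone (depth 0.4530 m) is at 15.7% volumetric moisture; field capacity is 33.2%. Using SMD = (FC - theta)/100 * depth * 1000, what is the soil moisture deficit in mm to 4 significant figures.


SMD = (33.2 - 15.7)/100 * 0.4530 * 1000 = 79.28 mm
Therefore the soil moisture deficit = 79.28 mm.


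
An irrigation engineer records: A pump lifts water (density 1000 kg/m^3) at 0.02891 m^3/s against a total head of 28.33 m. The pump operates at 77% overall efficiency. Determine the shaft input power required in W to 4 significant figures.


Approach: apply hydraulic power then efficiency conversion, P = rho*g*Q*H; P_in = P/eta.
Step 1 — hydraulic power (P = rho*g*Q*H):
  P = 1000 * 9.81 * 0.02891 * 28.33 = 8034.59 W
Step 2 — input power: P_in = P/eta = 8034.59 / 0.77 = 10430 W
Therefore the shaft input power required = 10430 W.


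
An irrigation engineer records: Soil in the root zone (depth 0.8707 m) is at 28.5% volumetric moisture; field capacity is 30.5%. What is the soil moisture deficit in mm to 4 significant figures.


Approach: apply the soil moisture deficit relation, SMD = (FC - theta)/100 * depth * 1000.
SMD = (30.5 - 28.5)/100 * 0.8707 * 1000 = 17.41 mm
Therefore the soil moisture deficit = 17.41 mm.


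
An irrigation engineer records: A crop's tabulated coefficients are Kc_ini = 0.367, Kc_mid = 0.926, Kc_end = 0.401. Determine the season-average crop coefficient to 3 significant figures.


Approach: apply a simple seasonal average, Kc_avg = (Kc_ini + Kc_mid + Kc_end)/3.
Kc_avg = (0.367 + 0.926 + 0.401)/3 = 0.565
Therefore the season-average crop coefficient = 0.565.


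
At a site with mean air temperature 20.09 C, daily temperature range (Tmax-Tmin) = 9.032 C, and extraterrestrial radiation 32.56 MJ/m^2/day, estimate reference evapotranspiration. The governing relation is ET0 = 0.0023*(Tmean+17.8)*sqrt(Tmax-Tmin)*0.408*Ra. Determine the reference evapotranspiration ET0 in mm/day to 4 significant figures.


ET0 = 0.0023*(20.09+17.8)*sqrt(9.032)*0.408*32.56 = 3.479 mm/day
Therefore the reference evapotranspiration ET0 = 3.479 mm/day.


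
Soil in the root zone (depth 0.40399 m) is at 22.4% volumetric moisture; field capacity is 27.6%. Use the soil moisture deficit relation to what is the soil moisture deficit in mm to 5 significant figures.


Approach: apply the soil moisture deficit relation, SMD = (FC - theta)/100 * depth * 1000.
SMD = (27.6 - 22.4)/100 * 0.40399 * 1000 = 21.007 mm
Therefore the soil moisture deficit = 21.007 mm.


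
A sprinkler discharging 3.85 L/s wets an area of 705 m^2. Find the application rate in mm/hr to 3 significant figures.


Approach: apply the application rate relation, rate = (Q/A)*3600.
rate = (3.85 / 705) * 3600 = 19.7 mm/hr
Therefore the application rate = 19.7 mm/hr.


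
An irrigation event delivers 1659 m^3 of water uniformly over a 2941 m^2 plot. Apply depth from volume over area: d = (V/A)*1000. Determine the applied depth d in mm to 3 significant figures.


d = (1659 / 2941) * 1000 = 564 mm
Therefore the applied depth d = 564 mm.


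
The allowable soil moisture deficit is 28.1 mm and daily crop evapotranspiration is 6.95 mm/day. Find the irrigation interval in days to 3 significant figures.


Approach: apply the irrigation interval relation, interval = SMD / ETc.
interval = 28.1 / 6.95 = 4.04 days
Therefore the irrigation interval = 4.04 days.


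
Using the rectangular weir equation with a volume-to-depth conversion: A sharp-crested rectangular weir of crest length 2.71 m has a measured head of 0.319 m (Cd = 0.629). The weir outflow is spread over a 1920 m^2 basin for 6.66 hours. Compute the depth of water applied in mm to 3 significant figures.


Approach: apply the rectangular weir equation with a volume-to-depth conversion, Q = (2/3)*Cd*L*sqrt(2g)*H^1.5; d = Q*t/A * 1000.
Step 1 — weir discharge:
  Q = (2/3)*0.629*2.71*sqrt(2*9.81)*0.319^1.5 = 0.90691 m^3/s
Step 2 — volume: V = 0.90691 * 6.66*3600 = 21744 m^3
Step 3 — depth: d = V/A * 1000 = 21744/1920 * 1000 = 11300 mm
Therefore the depth of water applied = 11300 mm.


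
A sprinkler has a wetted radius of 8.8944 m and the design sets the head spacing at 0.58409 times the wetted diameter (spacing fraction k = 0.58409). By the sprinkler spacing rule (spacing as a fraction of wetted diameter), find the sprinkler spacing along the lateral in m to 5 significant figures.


Approach: apply the sprinkler spacing rule (spacing as a fraction of wetted diameter), S = k*(2*R).
S = 0.58409 * (2 * 8.8944) = 10.390 m
Therefore the sprinkler spacing along the lateral = 10.390 m.


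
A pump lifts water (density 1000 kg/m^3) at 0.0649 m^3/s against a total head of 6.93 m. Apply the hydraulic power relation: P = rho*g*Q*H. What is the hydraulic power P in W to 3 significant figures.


P = 1000 * 9.81 * 0.0649 * 6.93 = 4410 W
Therefore the hydraulic power P = 4410 W.


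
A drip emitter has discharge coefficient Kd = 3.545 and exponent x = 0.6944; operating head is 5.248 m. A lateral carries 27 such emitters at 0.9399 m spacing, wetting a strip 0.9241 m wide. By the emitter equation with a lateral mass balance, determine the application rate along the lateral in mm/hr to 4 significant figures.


Approach: apply the emitter equation with a lateral mass balance, q = Kd*h^x; Q = n*q; rate = Q/(n*spacing*width).
Step 1 — single emitter flow (q = Kd*h^x):
  q = 3.545 * 5.248^0.6944 = 11.2093 L/hr
Step 2 — total lateral flow: Q = 27 * 11.2093 = 302.652 L/hr
Step 3 — wetted area: A = 27 * 0.9399 * 0.9241 = 23.4512 m^2
Step 4 — application rate: Q/A = 302.652/23.4512 = 12.91 mm/hr
Therefore the application rate along the lateral = 12.91 mm/hr.


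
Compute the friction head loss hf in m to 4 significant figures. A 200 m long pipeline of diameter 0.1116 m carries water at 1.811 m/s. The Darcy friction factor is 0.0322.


Approach: apply the Darcy-Weisbach equation, hf = f*(L/D)*(v^2/(2g)).
hf = 0.0322 * (200/0.1116) * (1.811^2 / (2*9.81))
hf = 9.646 m
Therefore the friction head loss hf = 9.646 m.


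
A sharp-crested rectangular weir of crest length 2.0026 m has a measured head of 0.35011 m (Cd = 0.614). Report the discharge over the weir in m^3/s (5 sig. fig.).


Approach: apply the rectangular weir equation, Q = (2/3)*Cd*L*sqrt(2g)*H^1.5.
Q = (2/3)*0.614*2.0026*sqrt(2*9.81)*0.35011^1.5 = 0.75219 m^3/s
Therefore the discharge over the weir = 0.75219 m^3/s.


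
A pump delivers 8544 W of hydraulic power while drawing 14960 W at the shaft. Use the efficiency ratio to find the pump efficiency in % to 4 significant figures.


Approach: apply the efficiency ratio, eta = (P_out/P_in)*100.
eta = (8544 / 14960) * 100 = 57.11 %
Therefore the pump efficiency = 57.11 %.


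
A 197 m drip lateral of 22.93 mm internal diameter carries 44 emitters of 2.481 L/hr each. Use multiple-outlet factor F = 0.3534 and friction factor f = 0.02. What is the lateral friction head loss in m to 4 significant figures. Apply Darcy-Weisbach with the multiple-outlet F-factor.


Approach: apply Darcy-Weisbach with the multiple-outlet F-factor, Q = n*q/(3600*1000) m^3/s; v = Q/A; hf = F*f*(L/D)*(v^2/(2g)).
Q = 44*2.481/(3600*1000) = 3.03233e-05 m^3/s
A = pi*(22.93e-3/2)^2 = 4.12950e-04 m^2, so v = Q/A = 0.0734309 m/s
hf = 0.3534*0.02*(197/0.02293)*(0.0734309^2/(2*9.81)) = 0.01669 m
Therefore the lateral friction head loss = 0.01669 m.


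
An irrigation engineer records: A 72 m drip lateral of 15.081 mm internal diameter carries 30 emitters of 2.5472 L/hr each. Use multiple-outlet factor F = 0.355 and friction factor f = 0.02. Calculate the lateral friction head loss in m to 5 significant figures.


Approach: apply Darcy-Weisbach with the multiple-outlet F-factor, Q = n*q/(3600*1000) m^3/s; v = Q/A; hf = F*f*(L/D)*(v^2/(2g)).
Q = 30*2.5472/(3600*1000) = 2.122667e-05 m^3/s
A = pi*(15.081e-3/2)^2 = 1.786283e-04 m^2, so v = Q/A = 0.1188315 m/s
hf = 0.355*0.02*(72/0.015081)*(0.1188315^2/(2*9.81)) = 0.024396 m
Therefore the lateral friction head loss = 0.024396 m.


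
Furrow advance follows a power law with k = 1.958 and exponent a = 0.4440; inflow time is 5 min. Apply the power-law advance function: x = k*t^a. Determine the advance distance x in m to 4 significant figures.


x = 1.958 * 5^0.4440 = 4.001 m
Therefore the advance distance x = 4.001 m.


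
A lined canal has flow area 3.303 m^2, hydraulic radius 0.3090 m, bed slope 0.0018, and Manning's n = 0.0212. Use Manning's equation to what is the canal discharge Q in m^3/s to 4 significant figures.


Approach: apply Manning's equation, Q = (1/n)*A*R^(2/3)*S^(1/2).
Q = (1/0.0212) * 3.303 * 0.3090^(2/3) * 0.0018^(1/2) = 3.021 m^3/s
Therefore the canal discharge Q = 3.021 m^3/s.


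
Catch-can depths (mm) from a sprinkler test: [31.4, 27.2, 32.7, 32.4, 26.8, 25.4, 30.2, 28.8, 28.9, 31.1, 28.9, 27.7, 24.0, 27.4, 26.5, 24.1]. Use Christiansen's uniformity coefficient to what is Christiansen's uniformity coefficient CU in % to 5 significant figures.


Approach: apply Christiansen's uniformity coefficient, CU = (1 - mean_abs_deviation/mean)*100.
mean = 28.34375 mm
mean |d_i - mean| = 2.206250 mm
CU = (1 - 2.206250/28.34375)*100 = 92.216 %
Therefore Christiansen's uniformity coefficient CU = 92.216 %.


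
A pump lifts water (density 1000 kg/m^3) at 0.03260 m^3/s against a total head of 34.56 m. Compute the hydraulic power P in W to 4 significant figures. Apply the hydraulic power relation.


Approach: apply the hydraulic power relation, P = rho*g*Q*H.
P = 1000 * 9.81 * 0.03260 * 34.56 = 11050 W
Therefore the hydraulic power P = 11050 W.


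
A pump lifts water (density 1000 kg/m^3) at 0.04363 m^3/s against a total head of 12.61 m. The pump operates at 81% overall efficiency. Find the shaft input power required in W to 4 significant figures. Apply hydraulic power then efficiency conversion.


Approach: apply hydraulic power then efficiency conversion, P = rho*g*Q*H; P_in = P/eta.
Step 1 — hydraulic power (P = rho*g*Q*H):
  P = 1000 * 9.81 * 0.04363 * 12.61 = 5397.21 W
Step 2 — input power: P_in = P/eta = 5397.21 / 0.81 = 6663 W
Therefore the shaft input power required = 6663 W.


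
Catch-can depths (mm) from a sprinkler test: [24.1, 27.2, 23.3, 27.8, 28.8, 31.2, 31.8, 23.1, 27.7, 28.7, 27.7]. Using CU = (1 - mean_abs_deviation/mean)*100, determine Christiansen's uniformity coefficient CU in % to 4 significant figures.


mean = 27.4000 mm
mean |d_i - mean| = 2.16364 mm
CU = (1 - 2.16364/27.4000)*100 = 92.10 %
Therefore Christiansen's uniformity coefficient CU = 92.10 %.


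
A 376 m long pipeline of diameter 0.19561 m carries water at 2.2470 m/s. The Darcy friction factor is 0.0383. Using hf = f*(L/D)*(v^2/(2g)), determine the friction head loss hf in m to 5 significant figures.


hf = 0.0383 * (376/0.19561) * (2.2470^2 / (2*9.81))
hf = 18.945 m
Therefore the friction head loss hf = 18.945 m.


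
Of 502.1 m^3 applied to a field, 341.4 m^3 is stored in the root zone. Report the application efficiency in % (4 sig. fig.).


Approach: apply the application efficiency ratio, Ea = (stored/applied)*100.
Ea = (341.4/502.1)*100 = 67.99 %
Therefore the application efficiency = 67.99 %.


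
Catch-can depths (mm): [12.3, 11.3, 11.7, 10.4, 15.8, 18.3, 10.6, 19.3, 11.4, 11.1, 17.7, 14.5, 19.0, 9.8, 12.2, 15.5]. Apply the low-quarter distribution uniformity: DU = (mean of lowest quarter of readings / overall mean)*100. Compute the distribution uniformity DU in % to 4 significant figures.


sorted lowest 4 of 16: [9.8, 10.4, 10.6, 11.1] -> mean = 10.4750 mm
overall mean = 13.8063 mm
DU = (10.4750/13.8063)*100 = 75.87 %
Therefore the distribution uniformity DU = 75.87 %.


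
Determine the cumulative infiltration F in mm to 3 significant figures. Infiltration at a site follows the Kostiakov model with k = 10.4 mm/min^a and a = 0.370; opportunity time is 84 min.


Approach: apply the Kostiakov infiltration equation, F = k*t^a.
F = 10.4 * 84^0.370 = 53.6 mm
Therefore the cumulative infiltration F = 53.6 mm.


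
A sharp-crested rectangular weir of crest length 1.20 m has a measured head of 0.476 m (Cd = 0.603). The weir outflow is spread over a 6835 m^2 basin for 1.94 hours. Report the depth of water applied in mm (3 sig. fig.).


Approach: apply the rectangular weir equation with a volume-to-depth conversion, Q = (2/3)*Cd*L*sqrt(2g)*H^1.5; d = Q*t/A * 1000.
Step 1 — weir discharge:
  Q = (2/3)*0.603*1.20*sqrt(2*9.81)*0.476^1.5 = 0.70173 m^3/s
Step 2 — volume: V = 0.70173 * 1.94*3600 = 4900.9 m^3
Step 3 — depth: d = V/A * 1000 = 4900.9/6835 * 1000 = 717 mm
Therefore the depth of water applied = 717 mm.


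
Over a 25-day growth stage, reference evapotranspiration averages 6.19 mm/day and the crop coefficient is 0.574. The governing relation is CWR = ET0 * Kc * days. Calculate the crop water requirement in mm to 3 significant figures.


CWR = 6.19 * 0.574 * 25 = 88.8 mm
Therefore the crop water requirement = 88.8 mm.


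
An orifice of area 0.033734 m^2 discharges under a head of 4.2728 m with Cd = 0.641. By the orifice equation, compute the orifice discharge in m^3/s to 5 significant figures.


Approach: apply the orifice equation, Q = Cd*A*sqrt(2*g*h).
Q = 0.641 * 0.033734 * sqrt(2*9.81*4.2728) = 0.19798 m^3/s
Therefore the orifice discharge = 0.19798 m^3/s.


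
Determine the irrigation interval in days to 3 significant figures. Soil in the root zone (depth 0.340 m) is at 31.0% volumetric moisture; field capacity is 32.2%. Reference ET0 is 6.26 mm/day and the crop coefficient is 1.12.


Approach: apply soil-water budget scheduling, SMD = (FC-theta)/100*depth*1000; ETc = ET0*Kc; interval = SMD/ETc.
Step 1 — soil moisture deficit:
  SMD = (32.2 - 31.0)/100 * 0.340 * 1000 = 4.0800 mm
Step 2 — daily crop ET (ETc = ET0*Kc):
  ETc = 6.26 * 1.12 = 7.0112 mm/day
Step 3 — irrigation interval (SMD/ETc):
  interval = 4.0800 / 7.0112 = 0.582 days
Therefore the irrigation interval = 0.582 days.


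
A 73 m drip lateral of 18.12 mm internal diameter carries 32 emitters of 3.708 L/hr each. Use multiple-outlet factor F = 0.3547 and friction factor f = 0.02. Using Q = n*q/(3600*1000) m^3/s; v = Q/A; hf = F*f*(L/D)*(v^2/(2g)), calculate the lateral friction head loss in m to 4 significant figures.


Q = 32*3.708/(3600*1000) = 3.29600e-05 m^3/s
A = pi*(18.12e-3/2)^2 = 2.57873e-04 m^2, so v = Q/A = 0.127815 m/s
hf = 0.3547*0.02*(73/0.01812)*(0.127815^2/(2*9.81)) = 0.02380 m
Therefore the lateral friction head loss = 0.02380 m.


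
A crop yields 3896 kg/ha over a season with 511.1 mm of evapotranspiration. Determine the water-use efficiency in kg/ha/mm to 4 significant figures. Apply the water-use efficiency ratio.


Approach: apply the water-use efficiency ratio, WUE = yield/ET.
WUE = 3896 / 511.1 = 7.623 kg/ha/mm
Therefore the water-use efficiency = 7.623 kg/ha/mm.


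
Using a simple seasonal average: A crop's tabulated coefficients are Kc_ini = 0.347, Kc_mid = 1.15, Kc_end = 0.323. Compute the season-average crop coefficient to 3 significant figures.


Approach: apply a simple seasonal average, Kc_avg = (Kc_ini + Kc_mid + Kc_end)/3.
Kc_avg = (0.347 + 1.15 + 0.323)/3 = 0.607
Therefore the season-average crop coefficient = 0.607.


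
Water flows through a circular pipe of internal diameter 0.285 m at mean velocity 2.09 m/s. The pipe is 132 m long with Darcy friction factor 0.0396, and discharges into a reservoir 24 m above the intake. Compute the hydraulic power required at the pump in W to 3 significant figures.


Approach: apply continuity + Darcy-Weisbach + hydraulic power, Q = A*v; hf = f*(L/D)*(v^2/(2g)); H = static + hf; P = rho*g*Q*H.
Step 1 — flow rate (continuity, Q = A*v):
  A = pi*(0.285/2)^2 = 0.063794 m^2
  Q = 0.063794 * 2.09 = 0.13333 m^3/s
Step 2 — friction head loss (Darcy-Weisbach):
  hf = 0.0396 * (132/0.285) * (2.09^2 / (2*9.81))
  hf = 4.0834 m
Step 3 — total head: H = 24 + 4.0834 = 28.083 m
Step 4 — hydraulic power (P = rho*g*Q*H):
  P = 1000 * 9.81 * 0.13333 * 28.083 = 36700 W
Therefore the hydraulic power required at the pump = 36700 W.


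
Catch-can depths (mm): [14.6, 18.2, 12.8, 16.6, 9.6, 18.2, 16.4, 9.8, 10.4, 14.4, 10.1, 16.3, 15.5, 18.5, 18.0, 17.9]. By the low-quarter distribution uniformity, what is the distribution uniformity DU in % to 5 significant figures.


Approach: apply the low-quarter distribution uniformity, DU = (mean of lowest quarter of readings / overall mean)*100.
sorted lowest 4 of 16: [9.6, 9.8, 10.1, 10.4] -> mean = 9.975000 mm
overall mean = 14.83125 mm
DU = (9.975000/14.83125)*100 = 67.257 %
Therefore the distribution uniformity DU = 67.257 %.


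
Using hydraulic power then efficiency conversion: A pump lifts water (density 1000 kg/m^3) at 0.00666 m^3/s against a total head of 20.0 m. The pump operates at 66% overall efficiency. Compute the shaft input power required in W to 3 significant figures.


Approach: apply hydraulic power then efficiency conversion, P = rho*g*Q*H; P_in = P/eta.
Step 1 — hydraulic power (P = rho*g*Q*H):
  P = 1000 * 9.81 * 0.00666 * 20.0 = 1306.7 W
Step 2 — input power: P_in = P/eta = 1306.7 / 0.66 = 1980 W
Therefore the shaft input power required = 1980 W.


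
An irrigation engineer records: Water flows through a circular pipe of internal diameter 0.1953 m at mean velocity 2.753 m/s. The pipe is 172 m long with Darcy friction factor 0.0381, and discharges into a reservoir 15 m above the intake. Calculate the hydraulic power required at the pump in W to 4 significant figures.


Approach: apply continuity + Darcy-Weisbach + hydraulic power, Q = A*v; hf = f*(L/D)*(v^2/(2g)); H = static + hf; P = rho*g*Q*H.
Step 1 — flow rate (continuity, Q = A*v):
  A = pi*(0.1953/2)^2 = 0.0299567 m^2
  Q = 0.0299567 * 2.753 = 0.0824709 m^3/s
Step 2 — friction head loss (Darcy-Weisbach):
  hf = 0.0381 * (172/0.1953) * (2.753^2 / (2*9.81))
  hf = 12.9618 m
Step 3 — total head: H = 15 + 12.9618 = 27.9618 m
Step 4 — hydraulic power (P = rho*g*Q*H):
  P = 1000 * 9.81 * 0.0824709 * 27.9618 = 22620 W
Therefore the hydraulic power required at the pump = 22620 W.


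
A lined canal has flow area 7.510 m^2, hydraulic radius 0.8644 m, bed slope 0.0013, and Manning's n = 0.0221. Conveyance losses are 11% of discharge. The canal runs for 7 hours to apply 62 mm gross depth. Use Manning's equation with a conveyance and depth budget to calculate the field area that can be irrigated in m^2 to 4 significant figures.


Approach: apply Manning's equation with a conveyance and depth budget, Q = (1/n)*A*R^(2/3)*S^(1/2); Q_field = Q*(1-loss); Area = Q_field*t/(d/1000).
Step 1 — canal discharge (Manning's equation):
  Q = (1/0.0221) * 7.510 * 0.8644^(2/3) * 0.0013^(1/2) = 11.1181 m^3/s
Step 2 — delivered flow: Q_field = 11.1181*(1 - 11/100) = 9.89508 m^3/s
Step 3 — volume delivered: V = 9.89508 * 7*3600 = 249356 m^3
Step 4 — area served: A = V / (depth/1000) = 249356 / 0.062 = 4022000 m^2
Therefore the field area that can be irrigated = 4022000 m^2.


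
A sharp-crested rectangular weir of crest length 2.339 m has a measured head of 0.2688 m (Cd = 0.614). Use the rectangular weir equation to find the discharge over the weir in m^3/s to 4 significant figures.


Approach: apply the rectangular weir equation, Q = (2/3)*Cd*L*sqrt(2g)*H^1.5.
Q = (2/3)*0.614*2.339*sqrt(2*9.81)*0.2688^1.5 = 0.5910 m^3/s
Therefore the discharge over the weir = 0.5910 m^3/s.


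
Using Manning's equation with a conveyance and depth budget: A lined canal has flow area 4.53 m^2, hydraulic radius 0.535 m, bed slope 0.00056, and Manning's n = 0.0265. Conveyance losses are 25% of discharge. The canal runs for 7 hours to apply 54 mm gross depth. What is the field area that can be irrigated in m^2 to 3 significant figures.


Approach: apply Manning's equation with a conveyance and depth budget, Q = (1/n)*A*R^(2/3)*S^(1/2); Q_field = Q*(1-loss); Area = Q_field*t/(d/1000).
Step 1 — canal discharge (Manning's equation):
  Q = (1/0.0265) * 4.53 * 0.535^(2/3) * 0.00056^(1/2) = 2.6659 m^3/s
Step 2 — delivered flow: Q_field = 2.6659*(1 - 25/100) = 1.9994 m^3/s
Step 3 — volume delivered: V = 1.9994 * 7*3600 = 50386 m^3
Step 4 — area served: A = V / (depth/1000) = 50386 / 0.054 = 933000 m^2
Therefore the field area that can be irrigated = 933000 m^2.


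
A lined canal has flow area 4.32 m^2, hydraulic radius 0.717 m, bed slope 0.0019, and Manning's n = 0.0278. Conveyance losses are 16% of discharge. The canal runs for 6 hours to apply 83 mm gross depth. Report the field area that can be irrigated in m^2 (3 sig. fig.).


Approach: apply Manning's equation with a conveyance and depth budget, Q = (1/n)*A*R^(2/3)*S^(1/2); Q_field = Q*(1-loss); Area = Q_field*t/(d/1000).
Step 1 — canal discharge (Manning's equation):
  Q = (1/0.0278) * 4.32 * 0.717^(2/3) * 0.0019^(1/2) = 5.4262 m^3/s
Step 2 — delivered flow: Q_field = 5.4262*(1 - 16/100) = 4.5580 m^3/s
Step 3 — volume delivered: V = 4.5580 * 6*3600 = 98453 m^3
Step 4 — area served: A = V / (depth/1000) = 98453 / 0.083 = 1190000 m^2
Therefore the field area that can be irrigated = 1190000 m^2.


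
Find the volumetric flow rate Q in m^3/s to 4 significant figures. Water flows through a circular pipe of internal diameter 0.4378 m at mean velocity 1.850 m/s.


Approach: apply the continuity equation for pipe flow, Q = A * v with A = pi*(D/2)^2.
A = pi*(0.4378/2)^2 = 0.150536 m^2
Q = 0.150536 * 1.850 = 0.2785 m^3/s
Therefore the volumetric flow rate Q = 0.2785 m^3/s.


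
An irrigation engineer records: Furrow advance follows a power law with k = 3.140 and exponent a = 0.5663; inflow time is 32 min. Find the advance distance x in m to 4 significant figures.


Approach: apply the power-law advance function, x = k*t^a.
x = 3.140 * 32^0.5663 = 22.35 m
Therefore the advance distance x = 22.35 m.


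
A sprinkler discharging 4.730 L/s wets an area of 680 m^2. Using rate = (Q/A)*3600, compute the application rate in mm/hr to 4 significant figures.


rate = (4.730 / 680) * 3600 = 25.04 mm/hr
Therefore the application rate = 25.04 mm/hr.


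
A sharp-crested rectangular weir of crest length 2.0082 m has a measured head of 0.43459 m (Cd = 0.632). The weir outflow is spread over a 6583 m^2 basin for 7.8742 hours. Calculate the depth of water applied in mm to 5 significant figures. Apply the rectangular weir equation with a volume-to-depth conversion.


Approach: apply the rectangular weir equation with a volume-to-depth conversion, Q = (2/3)*Cd*L*sqrt(2g)*H^1.5; d = Q*t/A * 1000.
Step 1 — weir discharge:
  Q = (2/3)*0.632*2.0082*sqrt(2*9.81)*0.43459^1.5 = 1.073747 m^3/s
Step 2 — volume: V = 1.073747 * 7.8742*3600 = 30437.63 m^3
Step 3 — depth: d = V/A * 1000 = 30437.63/6583 * 1000 = 4623.7 mm
Therefore the depth of water applied = 4623.7 mm.


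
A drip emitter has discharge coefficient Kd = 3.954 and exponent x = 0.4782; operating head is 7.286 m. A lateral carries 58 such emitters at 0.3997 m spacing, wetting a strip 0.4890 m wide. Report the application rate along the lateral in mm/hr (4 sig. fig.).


Approach: apply the emitter equation with a lateral mass balance, q = Kd*h^x; Q = n*q; rate = Q/(n*spacing*width).
Step 1 — single emitter flow (q = Kd*h^x):
  q = 3.954 * 7.286^0.4782 = 10.2207 L/hr
Step 2 — total lateral flow: Q = 58 * 10.2207 = 592.798 L/hr
Step 3 — wetted area: A = 58 * 0.3997 * 0.4890 = 11.3363 m^2
Step 4 — application rate: Q/A = 592.798/11.3363 = 52.29 mm/hr
Therefore the application rate along the lateral = 52.29 mm/hr.


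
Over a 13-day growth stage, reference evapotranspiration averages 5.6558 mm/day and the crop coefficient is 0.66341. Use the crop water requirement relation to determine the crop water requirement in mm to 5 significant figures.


Approach: apply the crop water requirement relation, CWR = ET0 * Kc * days.
CWR = 5.6558 * 0.66341 * 13 = 48.777 mm
Therefore the crop water requirement = 48.777 mm.


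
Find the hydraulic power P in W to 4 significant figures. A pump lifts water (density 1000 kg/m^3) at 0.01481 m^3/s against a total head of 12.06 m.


Approach: apply the hydraulic power relation, P = rho*g*Q*H.
P = 1000 * 9.81 * 0.01481 * 12.06 = 1752 W
Therefore the hydraulic power P = 1752 W.


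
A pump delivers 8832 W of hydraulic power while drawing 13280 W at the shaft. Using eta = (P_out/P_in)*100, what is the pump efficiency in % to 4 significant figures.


eta = (8832 / 13280) * 100 = 66.51 %
Therefore the pump efficiency = 66.51 %.


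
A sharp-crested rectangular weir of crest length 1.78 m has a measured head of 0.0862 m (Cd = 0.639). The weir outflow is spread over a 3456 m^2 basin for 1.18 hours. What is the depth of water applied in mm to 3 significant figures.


Approach: apply the rectangular weir equation with a volume-to-depth conversion, Q = (2/3)*Cd*L*sqrt(2g)*H^1.5; d = Q*t/A * 1000.
Step 1 — weir discharge:
  Q = (2/3)*0.639*1.78*sqrt(2*9.81)*0.0862^1.5 = 0.085004 m^3/s
Step 2 — volume: V = 0.085004 * 1.18*3600 = 361.10 m^3
Step 3 — depth: d = V/A * 1000 = 361.10/3456 * 1000 = 104 mm
Therefore the depth of water applied = 104 mm.


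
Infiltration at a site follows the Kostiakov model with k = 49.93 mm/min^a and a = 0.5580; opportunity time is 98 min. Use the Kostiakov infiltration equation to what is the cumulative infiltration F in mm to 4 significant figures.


Approach: apply the Kostiakov infiltration equation, F = k*t^a.
F = 49.93 * 98^0.5580 = 644.9 mm
Therefore the cumulative infiltration F = 644.9 mm.


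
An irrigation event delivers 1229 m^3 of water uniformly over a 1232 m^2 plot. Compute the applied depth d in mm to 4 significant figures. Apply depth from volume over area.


Approach: apply depth from volume over area, d = (V/A)*1000.
d = (1229 / 1232) * 1000 = 997.6 mm
Therefore the applied depth d = 997.6 mm.


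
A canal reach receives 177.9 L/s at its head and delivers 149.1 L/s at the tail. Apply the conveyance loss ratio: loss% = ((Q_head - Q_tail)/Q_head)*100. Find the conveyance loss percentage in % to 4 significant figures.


loss = ((177.9 - 149.1)/177.9)*100 = 16.19 %
Therefore the conveyance loss percentage = 16.19 %.


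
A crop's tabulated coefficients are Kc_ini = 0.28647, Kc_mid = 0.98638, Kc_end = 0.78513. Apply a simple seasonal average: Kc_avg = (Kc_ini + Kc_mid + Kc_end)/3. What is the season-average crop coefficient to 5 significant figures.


Kc_avg = (0.28647 + 0.98638 + 0.78513)/3 = 0.68599
Therefore the season-average crop coefficient = 0.68599.


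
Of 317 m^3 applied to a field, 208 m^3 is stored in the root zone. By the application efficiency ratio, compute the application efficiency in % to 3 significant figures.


Approach: apply the application efficiency ratio, Ea = (stored/applied)*100.
Ea = (208/317)*100 = 65.6 %
Therefore the application efficiency = 65.6 %.


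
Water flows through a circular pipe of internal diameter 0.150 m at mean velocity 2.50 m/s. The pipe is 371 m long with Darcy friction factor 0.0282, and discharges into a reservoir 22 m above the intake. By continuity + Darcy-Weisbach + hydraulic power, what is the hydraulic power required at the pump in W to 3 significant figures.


Approach: apply continuity + Darcy-Weisbach + hydraulic power, Q = A*v; hf = f*(L/D)*(v^2/(2g)); H = static + hf; P = rho*g*Q*H.
Step 1 — flow rate (continuity, Q = A*v):
  A = pi*(0.150/2)^2 = 0.017671 m^2
  Q = 0.017671 * 2.50 = 0.044179 m^3/s
Step 2 — friction head loss (Darcy-Weisbach):
  hf = 0.0282 * (371/0.150) * (2.50^2 / (2*9.81))
  hf = 22.218 m
Step 3 — total head: H = 22 + 22.218 = 44.218 m
Step 4 — hydraulic power (P = rho*g*Q*H):
  P = 1000 * 9.81 * 0.044179 * 44.218 = 19200 W
Therefore the hydraulic power required at the pump = 19200 W.
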